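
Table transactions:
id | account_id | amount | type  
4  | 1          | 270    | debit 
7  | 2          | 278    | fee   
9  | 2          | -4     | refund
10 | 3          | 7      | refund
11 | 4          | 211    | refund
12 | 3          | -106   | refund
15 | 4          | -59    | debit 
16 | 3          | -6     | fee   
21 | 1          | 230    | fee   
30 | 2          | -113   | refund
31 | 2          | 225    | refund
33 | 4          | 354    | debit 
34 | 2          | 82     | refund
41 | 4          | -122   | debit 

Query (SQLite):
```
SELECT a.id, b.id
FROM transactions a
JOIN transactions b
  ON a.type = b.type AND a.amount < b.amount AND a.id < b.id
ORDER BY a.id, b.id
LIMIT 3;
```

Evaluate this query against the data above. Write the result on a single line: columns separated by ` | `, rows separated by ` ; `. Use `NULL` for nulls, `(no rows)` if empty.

4 | 33 ; 9 | 10 ; 9 | 11

Pairs (a,b) with same type, a.amount < b.amount, a.id < b.id.
type groups: debit:{4,15,33,41} fee:{7,16,21} refund:{9,10,11,12,30,31,34}
Ordered by (a.id, b.id); first 3.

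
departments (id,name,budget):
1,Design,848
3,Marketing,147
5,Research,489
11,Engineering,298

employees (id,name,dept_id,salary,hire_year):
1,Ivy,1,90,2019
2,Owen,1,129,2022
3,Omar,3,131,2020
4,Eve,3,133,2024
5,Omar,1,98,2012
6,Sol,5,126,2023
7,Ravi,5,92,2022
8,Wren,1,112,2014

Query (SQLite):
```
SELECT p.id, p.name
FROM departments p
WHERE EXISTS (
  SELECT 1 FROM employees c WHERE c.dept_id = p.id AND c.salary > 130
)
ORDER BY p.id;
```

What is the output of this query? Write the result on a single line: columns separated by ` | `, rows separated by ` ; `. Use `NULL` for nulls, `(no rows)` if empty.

For each departments row, check whether any employees with matching dept_id has salary > 130.
Keep rows where that is true.

3 | Marketing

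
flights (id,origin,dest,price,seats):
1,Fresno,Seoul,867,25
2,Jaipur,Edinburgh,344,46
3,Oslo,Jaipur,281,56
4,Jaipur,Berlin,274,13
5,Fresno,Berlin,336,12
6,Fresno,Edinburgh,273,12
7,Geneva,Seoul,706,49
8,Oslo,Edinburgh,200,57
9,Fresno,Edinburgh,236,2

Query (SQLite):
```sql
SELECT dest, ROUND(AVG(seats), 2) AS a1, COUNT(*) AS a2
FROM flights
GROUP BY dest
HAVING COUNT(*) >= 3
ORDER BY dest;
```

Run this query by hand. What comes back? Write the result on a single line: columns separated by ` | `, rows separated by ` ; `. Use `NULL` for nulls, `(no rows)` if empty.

Group flights by dest.
Per group compute: ROUND(AVG(seats), 2), COUNT(*).
HAVING: drop groups with fewer than 3 rows.
  Berlin: ids {4, 5} → ROUND(AVG(seats), 2)=12.5, COUNT(*)=2
  Edinburgh: ids {2, 6, 8, 9} → ROUND(AVG(seats), 2)=29.25, COUNT(*)=4
  Jaipur: ids {3} → ROUND(AVG(seats), 2)=56, COUNT(*)=1
  Seoul: ids {1, 7} → ROUND(AVG(seats), 2)=37, COUNT(*)=2

Edinburgh | 29.25 | 4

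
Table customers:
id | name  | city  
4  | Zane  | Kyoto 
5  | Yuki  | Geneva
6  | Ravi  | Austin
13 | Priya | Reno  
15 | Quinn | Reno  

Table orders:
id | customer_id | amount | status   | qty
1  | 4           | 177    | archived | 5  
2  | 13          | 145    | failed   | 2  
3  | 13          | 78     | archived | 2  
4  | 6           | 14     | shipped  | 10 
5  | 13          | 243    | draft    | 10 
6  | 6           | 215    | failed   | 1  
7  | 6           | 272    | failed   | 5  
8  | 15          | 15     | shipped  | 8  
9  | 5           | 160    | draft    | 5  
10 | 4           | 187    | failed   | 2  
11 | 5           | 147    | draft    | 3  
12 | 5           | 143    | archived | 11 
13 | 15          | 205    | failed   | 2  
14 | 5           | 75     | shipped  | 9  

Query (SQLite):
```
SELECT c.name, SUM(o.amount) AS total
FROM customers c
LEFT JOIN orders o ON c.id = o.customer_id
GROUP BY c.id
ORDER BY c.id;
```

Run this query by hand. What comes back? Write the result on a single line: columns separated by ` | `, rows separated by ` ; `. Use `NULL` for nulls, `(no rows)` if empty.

LEFT JOIN keeps every customers row; unmatched ones get NULL for orders columns.
Group by customers.id and compute SUM(o.amount). SUM over an all-NULL group is NULL.
  4: ids {1, 10} → SUM(o.amount)=364
  5: ids {9, 11, 12, 14} → SUM(o.amount)=525
  6: ids {4, 6, 7} → SUM(o.amount)=501
  13: ids {2, 3, 5} → SUM(o.amount)=466
  15: ids {8, 13} → SUM(o.amount)=220

Zane | 364 ; Yuki | 525 ; Ravi | 501 ; Priya | 466 ; Quinn | 220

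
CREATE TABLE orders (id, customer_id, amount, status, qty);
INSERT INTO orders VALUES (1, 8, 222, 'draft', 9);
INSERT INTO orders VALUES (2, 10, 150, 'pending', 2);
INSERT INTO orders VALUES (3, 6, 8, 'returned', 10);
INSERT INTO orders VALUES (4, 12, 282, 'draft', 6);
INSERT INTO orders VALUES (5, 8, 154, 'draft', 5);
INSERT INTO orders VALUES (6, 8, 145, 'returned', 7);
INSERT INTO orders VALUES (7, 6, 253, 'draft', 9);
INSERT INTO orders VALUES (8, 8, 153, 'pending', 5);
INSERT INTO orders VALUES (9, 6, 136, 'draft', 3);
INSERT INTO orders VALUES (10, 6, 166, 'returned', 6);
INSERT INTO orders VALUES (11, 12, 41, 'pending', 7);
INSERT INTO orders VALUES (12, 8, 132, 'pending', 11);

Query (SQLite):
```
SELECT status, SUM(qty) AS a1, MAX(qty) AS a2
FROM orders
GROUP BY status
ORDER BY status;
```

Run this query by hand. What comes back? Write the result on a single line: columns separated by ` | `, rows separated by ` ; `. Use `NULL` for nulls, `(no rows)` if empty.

Group orders by status.
Per group compute: SUM(qty), MAX(qty).
  draft: ids {1, 4, 5, 7, 9} → SUM(qty)=32, MAX(qty)=9
  pending: ids {2, 8, 11, 12} → SUM(qty)=25, MAX(qty)=11
  returned: ids {3, 6, 10} → SUM(qty)=23, MAX(qty)=10

draft | 32 | 9 ; pending | 25 | 11 ; returned | 23 | 10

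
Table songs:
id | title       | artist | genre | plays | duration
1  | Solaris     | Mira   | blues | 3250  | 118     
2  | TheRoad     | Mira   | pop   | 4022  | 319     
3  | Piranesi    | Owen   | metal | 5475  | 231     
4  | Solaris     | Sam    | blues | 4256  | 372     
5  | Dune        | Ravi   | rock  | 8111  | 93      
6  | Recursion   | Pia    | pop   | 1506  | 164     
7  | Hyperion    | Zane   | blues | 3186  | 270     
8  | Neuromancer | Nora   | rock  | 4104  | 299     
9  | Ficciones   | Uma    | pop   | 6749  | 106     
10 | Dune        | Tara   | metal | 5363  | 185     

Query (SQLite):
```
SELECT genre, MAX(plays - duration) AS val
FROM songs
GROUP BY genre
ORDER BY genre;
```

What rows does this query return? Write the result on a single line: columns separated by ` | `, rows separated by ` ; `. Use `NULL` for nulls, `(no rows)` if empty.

blues | 3884 ; metal | 5244 ; pop | 6643 ; rock | 8018

For each row compute plays - duration.
Group by genre; take MAX of the expression per group.
  blues: ids {1, 4, 7} → MAX(plays - duration)=3884
  metal: ids {3, 10} → MAX(plays - duration)=5244
  pop: ids {2, 6, 9} → MAX(plays - duration)=6643
  rock: ids {5, 8} → MAX(plays - duration)=8018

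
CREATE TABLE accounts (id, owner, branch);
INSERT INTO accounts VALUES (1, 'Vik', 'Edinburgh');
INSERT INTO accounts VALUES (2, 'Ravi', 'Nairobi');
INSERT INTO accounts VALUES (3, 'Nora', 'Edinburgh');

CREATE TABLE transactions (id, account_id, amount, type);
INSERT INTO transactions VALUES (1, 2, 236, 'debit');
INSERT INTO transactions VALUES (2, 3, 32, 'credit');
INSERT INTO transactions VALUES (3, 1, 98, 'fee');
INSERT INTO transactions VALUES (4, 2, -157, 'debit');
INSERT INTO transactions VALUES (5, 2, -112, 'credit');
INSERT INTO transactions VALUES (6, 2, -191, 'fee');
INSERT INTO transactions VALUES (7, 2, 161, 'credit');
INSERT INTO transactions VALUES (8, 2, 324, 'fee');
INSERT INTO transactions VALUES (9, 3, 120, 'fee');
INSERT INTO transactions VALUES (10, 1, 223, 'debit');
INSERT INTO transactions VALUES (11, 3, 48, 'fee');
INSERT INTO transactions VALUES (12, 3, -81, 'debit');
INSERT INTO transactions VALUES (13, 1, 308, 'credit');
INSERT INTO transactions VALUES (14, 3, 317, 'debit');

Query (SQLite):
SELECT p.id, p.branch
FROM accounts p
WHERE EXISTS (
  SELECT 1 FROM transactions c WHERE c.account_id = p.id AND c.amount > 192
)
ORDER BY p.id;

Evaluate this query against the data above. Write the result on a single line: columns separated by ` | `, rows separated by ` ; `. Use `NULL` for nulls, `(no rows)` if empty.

1 | Edinburgh ; 2 | Nairobi ; 3 | Edinburgh

For each accounts row, check whether any transactions with matching account_id has amount > 192.
Keep rows where that is true.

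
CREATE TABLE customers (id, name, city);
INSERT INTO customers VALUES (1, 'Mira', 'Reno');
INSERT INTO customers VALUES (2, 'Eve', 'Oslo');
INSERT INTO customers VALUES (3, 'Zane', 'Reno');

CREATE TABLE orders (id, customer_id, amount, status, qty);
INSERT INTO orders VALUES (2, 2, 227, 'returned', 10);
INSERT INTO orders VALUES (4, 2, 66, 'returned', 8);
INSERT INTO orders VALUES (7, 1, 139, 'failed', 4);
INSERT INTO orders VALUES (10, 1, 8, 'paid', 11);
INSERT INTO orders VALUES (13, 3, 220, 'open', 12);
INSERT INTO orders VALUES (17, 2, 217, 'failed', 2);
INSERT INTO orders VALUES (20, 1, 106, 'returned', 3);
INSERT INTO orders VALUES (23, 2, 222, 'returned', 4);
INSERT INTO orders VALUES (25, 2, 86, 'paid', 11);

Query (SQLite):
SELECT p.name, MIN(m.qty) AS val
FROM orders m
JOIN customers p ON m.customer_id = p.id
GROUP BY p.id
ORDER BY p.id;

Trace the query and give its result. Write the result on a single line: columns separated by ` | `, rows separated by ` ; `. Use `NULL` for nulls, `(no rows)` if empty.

Join each orders row to its customers via customer_id.
Group joined rows by customers.id; compute MIN(m.qty) per group.
  1: ids {7, 10, 20} → MIN(m.qty)=3
  2: ids {2, 4, 17, 23, 25} → MIN(m.qty)=2
  3: ids {13} → MIN(m.qty)=12

Mira | 3 ; Eve | 2 ; Zane | 12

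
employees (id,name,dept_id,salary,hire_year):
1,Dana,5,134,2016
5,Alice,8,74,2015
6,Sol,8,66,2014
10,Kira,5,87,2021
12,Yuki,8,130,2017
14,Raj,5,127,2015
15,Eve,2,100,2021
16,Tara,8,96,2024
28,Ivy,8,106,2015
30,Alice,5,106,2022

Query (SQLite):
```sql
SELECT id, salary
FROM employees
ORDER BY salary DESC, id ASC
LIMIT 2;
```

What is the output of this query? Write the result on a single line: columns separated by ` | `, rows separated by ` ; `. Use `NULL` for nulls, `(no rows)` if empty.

Sort by salary desc, tiebreak id asc: (134, id=1), (130, id=12), (127, id=14), (106, id=28), (106, id=30) …. Take first 2.

1 | 134 ; 12 | 130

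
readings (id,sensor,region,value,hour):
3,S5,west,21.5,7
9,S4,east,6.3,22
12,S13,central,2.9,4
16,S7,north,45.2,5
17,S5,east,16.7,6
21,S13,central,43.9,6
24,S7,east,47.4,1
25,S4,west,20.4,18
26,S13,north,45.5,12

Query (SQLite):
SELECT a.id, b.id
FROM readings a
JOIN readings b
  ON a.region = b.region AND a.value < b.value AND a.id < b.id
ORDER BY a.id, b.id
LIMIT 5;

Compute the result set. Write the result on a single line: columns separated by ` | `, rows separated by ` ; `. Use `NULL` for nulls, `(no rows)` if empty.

9 | 17 ; 9 | 24 ; 12 | 21 ; 16 | 26 ; 17 | 24

Pairs (a,b) with same region, a.value < b.value, a.id < b.id.
region groups: central:{12,21} east:{9,17,24} north:{16,26} west:{3,25}
Ordered by (a.id, b.id); first 5.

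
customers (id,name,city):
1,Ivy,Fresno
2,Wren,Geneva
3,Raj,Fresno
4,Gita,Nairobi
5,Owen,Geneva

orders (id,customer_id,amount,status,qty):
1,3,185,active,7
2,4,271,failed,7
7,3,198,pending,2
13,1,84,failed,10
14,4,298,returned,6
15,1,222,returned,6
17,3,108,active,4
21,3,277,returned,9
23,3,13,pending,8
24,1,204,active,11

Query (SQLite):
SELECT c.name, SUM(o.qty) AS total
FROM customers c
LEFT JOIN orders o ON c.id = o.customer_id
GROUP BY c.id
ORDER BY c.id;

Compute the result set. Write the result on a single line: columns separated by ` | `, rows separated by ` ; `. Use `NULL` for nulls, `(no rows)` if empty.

LEFT JOIN keeps every customers row; unmatched ones get NULL for orders columns.
Group by customers.id and compute SUM(o.qty). SUM over an all-NULL group is NULL.
  1: ids {13, 15, 24} → SUM(o.qty)=27
  2: ids {—} → SUM(o.qty)=NULL
  3: ids {1, 7, 17, 21, 23} → SUM(o.qty)=30
  4: ids {2, 14} → SUM(o.qty)=13
  5: ids {—} → SUM(o.qty)=NULL

Ivy | 27 ; Wren | NULL ; Raj | 30 ; Gita | 13 ; Owen | NULL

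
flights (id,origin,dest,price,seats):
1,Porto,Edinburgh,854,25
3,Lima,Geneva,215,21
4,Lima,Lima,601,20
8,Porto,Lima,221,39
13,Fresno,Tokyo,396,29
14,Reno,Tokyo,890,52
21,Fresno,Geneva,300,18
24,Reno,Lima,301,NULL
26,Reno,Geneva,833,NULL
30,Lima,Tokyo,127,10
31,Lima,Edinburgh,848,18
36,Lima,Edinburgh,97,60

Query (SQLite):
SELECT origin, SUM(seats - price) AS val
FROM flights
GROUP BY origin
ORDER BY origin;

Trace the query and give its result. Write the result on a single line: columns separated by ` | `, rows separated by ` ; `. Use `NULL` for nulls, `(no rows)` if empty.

Fresno | -649 ; Lima | -1759 ; Porto | -1011 ; Reno | -838

For each row compute seats - price.
Group by origin; take SUM of the expression per group.
  Fresno: ids {13, 21} → SUM(seats - price)=-649
  Lima: ids {3, 4, 30, 31, 36} → SUM(seats - price)=-1759
  Porto: ids {1, 8} → SUM(seats - price)=-1011
  Reno: ids {14, 24, 26} → SUM(seats - price)=-838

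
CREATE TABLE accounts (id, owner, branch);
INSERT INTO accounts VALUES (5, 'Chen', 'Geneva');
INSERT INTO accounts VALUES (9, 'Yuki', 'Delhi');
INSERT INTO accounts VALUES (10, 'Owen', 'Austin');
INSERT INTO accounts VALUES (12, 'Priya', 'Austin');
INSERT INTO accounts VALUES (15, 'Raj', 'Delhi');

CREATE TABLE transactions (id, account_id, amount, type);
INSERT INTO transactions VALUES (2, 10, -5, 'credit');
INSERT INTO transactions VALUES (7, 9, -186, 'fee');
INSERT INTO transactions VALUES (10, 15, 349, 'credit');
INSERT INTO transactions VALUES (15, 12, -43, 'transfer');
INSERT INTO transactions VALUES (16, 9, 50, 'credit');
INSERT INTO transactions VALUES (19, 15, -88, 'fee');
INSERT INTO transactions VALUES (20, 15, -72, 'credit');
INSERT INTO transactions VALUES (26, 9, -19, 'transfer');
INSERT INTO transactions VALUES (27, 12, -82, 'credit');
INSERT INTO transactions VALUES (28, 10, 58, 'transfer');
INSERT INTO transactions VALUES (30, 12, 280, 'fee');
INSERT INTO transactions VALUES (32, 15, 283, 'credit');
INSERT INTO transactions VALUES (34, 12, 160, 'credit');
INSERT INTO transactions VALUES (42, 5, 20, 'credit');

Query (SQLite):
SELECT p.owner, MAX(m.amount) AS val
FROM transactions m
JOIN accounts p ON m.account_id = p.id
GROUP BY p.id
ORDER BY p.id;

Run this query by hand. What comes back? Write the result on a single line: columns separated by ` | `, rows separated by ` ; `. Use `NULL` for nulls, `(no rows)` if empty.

Chen | 20 ; Yuki | 50 ; Owen | 58 ; Priya | 280 ; Raj | 349

Join each transactions row to its accounts via account_id.
Group joined rows by accounts.id; compute MAX(m.amount) per group.
  5: ids {42} → MAX(m.amount)=20
  9: ids {7, 16, 26} → MAX(m.amount)=50
  10: ids {2, 28} → MAX(m.amount)=58
  12: ids {15, 27, 30, 34} → MAX(m.amount)=280
  15: ids {10, 19, 20, 32} → MAX(m.amount)=349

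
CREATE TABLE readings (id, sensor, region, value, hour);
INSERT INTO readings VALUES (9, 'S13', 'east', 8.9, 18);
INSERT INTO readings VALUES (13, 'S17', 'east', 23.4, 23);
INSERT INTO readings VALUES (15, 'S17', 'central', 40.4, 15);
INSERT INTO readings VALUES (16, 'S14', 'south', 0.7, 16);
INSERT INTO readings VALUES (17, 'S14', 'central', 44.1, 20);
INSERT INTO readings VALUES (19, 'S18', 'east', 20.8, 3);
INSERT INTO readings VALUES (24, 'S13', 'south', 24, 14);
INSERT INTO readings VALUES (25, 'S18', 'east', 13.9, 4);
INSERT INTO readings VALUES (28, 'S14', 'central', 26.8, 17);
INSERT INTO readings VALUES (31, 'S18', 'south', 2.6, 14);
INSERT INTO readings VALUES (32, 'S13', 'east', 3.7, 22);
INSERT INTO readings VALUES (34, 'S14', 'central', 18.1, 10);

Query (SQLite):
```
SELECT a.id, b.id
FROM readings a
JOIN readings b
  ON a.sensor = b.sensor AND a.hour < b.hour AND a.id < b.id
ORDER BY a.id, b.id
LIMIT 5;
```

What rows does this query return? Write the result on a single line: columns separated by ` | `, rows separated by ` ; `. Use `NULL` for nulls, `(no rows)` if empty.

9 | 32 ; 16 | 17 ; 16 | 28 ; 19 | 25 ; 19 | 31

Pairs (a,b) with same sensor, a.hour < b.hour, a.id < b.id.
sensor groups: S13:{9,24,32} S14:{16,17,28,34} S17:{13,15} S18:{19,25,31}
Ordered by (a.id, b.id); first 5.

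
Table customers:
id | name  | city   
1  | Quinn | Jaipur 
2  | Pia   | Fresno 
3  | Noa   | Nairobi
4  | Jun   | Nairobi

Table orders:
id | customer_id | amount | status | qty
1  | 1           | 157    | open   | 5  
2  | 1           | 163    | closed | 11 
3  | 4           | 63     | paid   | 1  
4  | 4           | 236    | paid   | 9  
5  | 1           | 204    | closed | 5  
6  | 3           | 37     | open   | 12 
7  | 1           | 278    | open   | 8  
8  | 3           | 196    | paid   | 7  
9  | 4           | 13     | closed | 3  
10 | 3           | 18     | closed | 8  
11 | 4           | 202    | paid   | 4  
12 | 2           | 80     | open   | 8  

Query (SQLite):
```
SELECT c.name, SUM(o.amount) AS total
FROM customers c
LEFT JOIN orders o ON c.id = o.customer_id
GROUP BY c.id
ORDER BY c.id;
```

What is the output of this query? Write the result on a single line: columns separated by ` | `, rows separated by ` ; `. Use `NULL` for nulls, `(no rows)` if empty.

Quinn | 802 ; Pia | 80 ; Noa | 251 ; Jun | 514

LEFT JOIN keeps every customers row; unmatched ones get NULL for orders columns.
Group by customers.id and compute SUM(o.amount). SUM over an all-NULL group is NULL.
  1: ids {1, 2, 5, 7} → SUM(o.amount)=802
  2: ids {12} → SUM(o.amount)=80
  3: ids {6, 8, 10} → SUM(o.amount)=251
  4: ids {3, 4, 9, 11} → SUM(o.amount)=514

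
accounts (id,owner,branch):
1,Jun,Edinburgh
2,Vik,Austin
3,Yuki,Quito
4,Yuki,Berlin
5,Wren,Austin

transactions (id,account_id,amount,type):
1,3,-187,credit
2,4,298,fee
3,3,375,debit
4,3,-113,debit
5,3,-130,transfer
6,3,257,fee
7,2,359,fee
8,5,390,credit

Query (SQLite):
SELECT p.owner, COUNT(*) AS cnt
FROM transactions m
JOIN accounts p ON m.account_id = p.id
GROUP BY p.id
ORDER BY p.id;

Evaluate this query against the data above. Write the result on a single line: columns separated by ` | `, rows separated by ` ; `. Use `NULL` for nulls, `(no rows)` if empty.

Vik | 1 ; Yuki | 5 ; Yuki | 1 ; Wren | 1

Join each transactions row to its accounts via account_id.
Group joined rows by accounts.id; compute COUNT(*) per group.
  2: ids {7} → COUNT(*)=1
  3: ids {1, 3, 4, 5, 6} → COUNT(*)=5
  4: ids {2} → COUNT(*)=1
  5: ids {8} → COUNT(*)=1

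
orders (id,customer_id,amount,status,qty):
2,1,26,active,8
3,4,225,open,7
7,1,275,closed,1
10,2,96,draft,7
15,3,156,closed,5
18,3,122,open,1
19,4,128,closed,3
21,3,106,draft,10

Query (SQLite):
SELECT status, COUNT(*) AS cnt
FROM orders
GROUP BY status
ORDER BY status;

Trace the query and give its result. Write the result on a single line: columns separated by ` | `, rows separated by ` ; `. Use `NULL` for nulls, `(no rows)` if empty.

active | 1 ; closed | 3 ; draft | 2 ; open | 2

Partition orders by status; compute COUNT(*) within each group.
  active: ids {2} → COUNT(*)=1
  closed: ids {7, 15, 19} → COUNT(*)=3
  draft: ids {10, 21} → COUNT(*)=2
  open: ids {3, 18} → COUNT(*)=2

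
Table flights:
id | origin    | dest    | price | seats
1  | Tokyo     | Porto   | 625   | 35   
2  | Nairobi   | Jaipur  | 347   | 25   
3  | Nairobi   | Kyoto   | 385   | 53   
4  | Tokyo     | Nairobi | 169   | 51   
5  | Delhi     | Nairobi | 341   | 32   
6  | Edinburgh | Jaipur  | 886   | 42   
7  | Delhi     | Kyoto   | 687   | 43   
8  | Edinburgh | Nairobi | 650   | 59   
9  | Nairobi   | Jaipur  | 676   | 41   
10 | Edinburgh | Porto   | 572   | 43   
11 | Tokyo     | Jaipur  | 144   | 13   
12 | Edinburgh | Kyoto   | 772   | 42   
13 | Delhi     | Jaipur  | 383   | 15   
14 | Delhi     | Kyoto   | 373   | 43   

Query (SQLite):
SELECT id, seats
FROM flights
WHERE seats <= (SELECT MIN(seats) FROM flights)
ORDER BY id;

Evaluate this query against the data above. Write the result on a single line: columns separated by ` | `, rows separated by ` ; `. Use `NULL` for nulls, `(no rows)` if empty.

11 | 13

Scalar subquery: MIN(seats) over all flights rows = 13.
Keep rows where seats <= that value.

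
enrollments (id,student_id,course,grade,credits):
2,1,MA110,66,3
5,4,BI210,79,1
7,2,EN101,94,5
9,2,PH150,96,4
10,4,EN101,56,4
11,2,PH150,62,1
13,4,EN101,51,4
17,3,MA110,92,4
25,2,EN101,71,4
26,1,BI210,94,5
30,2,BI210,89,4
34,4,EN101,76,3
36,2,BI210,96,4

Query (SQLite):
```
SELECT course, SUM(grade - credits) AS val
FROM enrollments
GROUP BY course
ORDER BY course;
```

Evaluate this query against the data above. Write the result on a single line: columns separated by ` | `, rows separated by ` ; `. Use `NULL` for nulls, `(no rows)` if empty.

BI210 | 344 ; EN101 | 328 ; MA110 | 151 ; PH150 | 153

For each row compute grade - credits.
Group by course; take SUM of the expression per group.
  BI210: ids {5, 26, 30, 36} → SUM(grade - credits)=344
  EN101: ids {7, 10, 13, 25, 34} → SUM(grade - credits)=328
  MA110: ids {2, 17} → SUM(grade - credits)=151
  PH150: ids {9, 11} → SUM(grade - credits)=153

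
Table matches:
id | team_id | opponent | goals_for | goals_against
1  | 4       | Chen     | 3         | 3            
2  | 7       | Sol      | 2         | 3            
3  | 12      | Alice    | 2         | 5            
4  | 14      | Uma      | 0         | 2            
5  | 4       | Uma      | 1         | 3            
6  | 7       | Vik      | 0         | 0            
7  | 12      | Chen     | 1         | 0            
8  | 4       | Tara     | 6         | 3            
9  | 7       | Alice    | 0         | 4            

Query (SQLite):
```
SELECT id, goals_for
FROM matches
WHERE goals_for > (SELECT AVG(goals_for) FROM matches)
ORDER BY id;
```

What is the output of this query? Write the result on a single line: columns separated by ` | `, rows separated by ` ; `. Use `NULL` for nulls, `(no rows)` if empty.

1 | 3 ; 2 | 2 ; 3 | 2 ; 8 | 6

Scalar subquery: AVG(goals_for) over all matches rows = 1.666667 (≈; comparison uses full precision).
Keep rows where goals_for > that value.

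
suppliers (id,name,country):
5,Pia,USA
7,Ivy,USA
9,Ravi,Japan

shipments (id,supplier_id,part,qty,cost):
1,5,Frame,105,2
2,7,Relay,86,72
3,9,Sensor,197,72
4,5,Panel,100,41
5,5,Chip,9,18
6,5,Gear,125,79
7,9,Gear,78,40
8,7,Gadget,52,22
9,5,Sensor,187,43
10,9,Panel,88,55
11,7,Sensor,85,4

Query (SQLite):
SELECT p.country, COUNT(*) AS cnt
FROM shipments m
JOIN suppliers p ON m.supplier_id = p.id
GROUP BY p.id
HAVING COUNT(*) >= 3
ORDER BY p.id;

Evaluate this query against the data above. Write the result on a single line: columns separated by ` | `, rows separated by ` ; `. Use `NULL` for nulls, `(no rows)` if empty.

USA | 5 ; USA | 3 ; Japan | 3

Join each shipments row to its suppliers via supplier_id.
Group joined rows by suppliers.id; compute COUNT(*) per group.
HAVING: keep groups with count ≥ 3.
  5: ids {1, 4, 5, 6, 9} → COUNT(*)=5
  7: ids {2, 8, 11} → COUNT(*)=3
  9: ids {3, 7, 10} → COUNT(*)=3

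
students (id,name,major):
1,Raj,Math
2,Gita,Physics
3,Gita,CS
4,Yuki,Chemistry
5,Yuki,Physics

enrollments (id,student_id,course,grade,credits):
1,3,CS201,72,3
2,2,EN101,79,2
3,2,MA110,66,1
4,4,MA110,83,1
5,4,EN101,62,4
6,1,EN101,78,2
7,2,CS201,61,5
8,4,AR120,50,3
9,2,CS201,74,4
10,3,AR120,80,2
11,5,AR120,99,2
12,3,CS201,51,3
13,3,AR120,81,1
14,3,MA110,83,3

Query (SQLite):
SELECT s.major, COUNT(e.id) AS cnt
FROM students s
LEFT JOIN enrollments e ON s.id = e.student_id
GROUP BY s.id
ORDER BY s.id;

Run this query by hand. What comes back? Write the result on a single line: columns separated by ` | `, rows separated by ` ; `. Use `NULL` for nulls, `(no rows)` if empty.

LEFT JOIN keeps every students row; unmatched ones get NULL for enrollments columns.
Group by students.id and compute COUNT(e.id). COUNT(col) of an all-NULL group is 0.
  1: ids {6} → COUNT(e.id)=1
  2: ids {2, 3, 7, 9} → COUNT(e.id)=4
  3: ids {1, 10, 12, 13, 14} → COUNT(e.id)=5
  4: ids {4, 5, 8} → COUNT(e.id)=3
  5: ids {11} → COUNT(e.id)=1

Math | 1 ; Physics | 4 ; CS | 5 ; Chemistry | 3 ; Physics | 1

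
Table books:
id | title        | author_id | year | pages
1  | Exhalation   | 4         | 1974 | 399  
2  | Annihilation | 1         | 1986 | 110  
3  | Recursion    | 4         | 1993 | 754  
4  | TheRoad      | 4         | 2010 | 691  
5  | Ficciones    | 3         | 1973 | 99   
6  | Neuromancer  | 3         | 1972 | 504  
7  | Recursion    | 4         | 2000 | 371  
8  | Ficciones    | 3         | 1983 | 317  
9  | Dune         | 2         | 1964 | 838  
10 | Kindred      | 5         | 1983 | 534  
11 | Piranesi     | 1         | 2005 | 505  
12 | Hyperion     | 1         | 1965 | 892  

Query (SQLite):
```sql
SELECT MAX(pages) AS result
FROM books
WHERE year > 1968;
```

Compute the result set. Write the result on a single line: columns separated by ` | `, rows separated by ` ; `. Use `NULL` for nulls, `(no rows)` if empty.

Rows where year > 1968 → pages values: [399, 110, 754, 691, 99, 504, 371, 317, 534, 505].
MAX of non-NULL values = 754.

754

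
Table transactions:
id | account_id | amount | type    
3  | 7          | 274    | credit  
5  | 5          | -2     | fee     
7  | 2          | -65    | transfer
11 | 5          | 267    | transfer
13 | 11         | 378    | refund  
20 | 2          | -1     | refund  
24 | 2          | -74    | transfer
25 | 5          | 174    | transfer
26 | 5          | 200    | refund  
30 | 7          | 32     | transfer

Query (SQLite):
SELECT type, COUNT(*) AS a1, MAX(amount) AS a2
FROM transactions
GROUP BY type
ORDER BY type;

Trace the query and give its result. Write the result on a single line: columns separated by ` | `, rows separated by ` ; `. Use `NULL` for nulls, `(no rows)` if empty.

Group transactions by type.
Per group compute: COUNT(*), MAX(amount).
  credit: ids {3} → COUNT(*)=1, MAX(amount)=274
  fee: ids {5} → COUNT(*)=1, MAX(amount)=-2
  refund: ids {13, 20, 26} → COUNT(*)=3, MAX(amount)=378
  transfer: ids {7, 11, 24, 25, 30} → COUNT(*)=5, MAX(amount)=267

credit | 1 | 274 ; fee | 1 | -2 ; refund | 3 | 378 ; transfer | 5 | 267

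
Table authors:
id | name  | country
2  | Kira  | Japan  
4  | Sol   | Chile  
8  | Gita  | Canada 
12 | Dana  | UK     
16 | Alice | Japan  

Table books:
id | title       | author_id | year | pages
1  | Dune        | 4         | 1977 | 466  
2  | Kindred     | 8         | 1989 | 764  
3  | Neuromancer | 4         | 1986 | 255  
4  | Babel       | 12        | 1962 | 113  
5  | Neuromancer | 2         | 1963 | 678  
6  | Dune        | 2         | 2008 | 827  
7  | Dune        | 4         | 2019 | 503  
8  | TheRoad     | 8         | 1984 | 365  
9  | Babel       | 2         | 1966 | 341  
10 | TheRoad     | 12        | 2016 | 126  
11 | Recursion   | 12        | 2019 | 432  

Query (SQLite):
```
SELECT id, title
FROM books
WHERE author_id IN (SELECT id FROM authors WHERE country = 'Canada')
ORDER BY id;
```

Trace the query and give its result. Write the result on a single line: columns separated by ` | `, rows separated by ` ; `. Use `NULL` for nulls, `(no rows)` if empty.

2 | Kindred ; 8 | TheRoad

Inner query: authors.id where country = 'Canada'.
Outer: keep books rows whose author_id is in that set.
Inner query → {8}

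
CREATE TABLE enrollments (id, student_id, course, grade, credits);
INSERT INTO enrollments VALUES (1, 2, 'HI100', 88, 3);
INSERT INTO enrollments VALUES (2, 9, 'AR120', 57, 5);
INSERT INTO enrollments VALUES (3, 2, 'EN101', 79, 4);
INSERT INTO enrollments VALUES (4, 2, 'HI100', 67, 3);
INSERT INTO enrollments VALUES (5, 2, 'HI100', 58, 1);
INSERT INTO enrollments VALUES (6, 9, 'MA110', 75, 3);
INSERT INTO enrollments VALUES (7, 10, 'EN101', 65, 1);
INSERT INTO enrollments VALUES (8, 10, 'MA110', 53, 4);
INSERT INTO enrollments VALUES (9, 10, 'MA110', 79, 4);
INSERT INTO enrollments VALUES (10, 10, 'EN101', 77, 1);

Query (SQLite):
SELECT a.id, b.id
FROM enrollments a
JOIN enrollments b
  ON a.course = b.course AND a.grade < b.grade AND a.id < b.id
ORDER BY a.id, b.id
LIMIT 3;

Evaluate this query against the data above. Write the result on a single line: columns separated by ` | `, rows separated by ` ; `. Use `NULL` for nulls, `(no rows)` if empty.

6 | 9 ; 7 | 10 ; 8 | 9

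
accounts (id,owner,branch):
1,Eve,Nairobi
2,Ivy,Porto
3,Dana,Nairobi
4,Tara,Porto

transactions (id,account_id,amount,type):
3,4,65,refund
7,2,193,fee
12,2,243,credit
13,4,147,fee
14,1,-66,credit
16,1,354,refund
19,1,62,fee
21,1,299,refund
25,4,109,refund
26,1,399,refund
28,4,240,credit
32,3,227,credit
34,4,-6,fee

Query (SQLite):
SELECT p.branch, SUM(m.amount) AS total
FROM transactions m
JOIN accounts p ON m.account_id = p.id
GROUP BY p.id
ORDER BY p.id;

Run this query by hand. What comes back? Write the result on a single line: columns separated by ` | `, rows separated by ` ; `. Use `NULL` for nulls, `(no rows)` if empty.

Join each transactions row to its accounts via account_id.
Group joined rows by accounts.id; compute SUM(m.amount) per group.
  1: ids {14, 16, 19, 21, 26} → SUM(m.amount)=1048
  2: ids {7, 12} → SUM(m.amount)=436
  3: ids {32} → SUM(m.amount)=227
  4: ids {3, 13, 25, 28, 34} → SUM(m.amount)=555

Nairobi | 1048 ; Porto | 436 ; Nairobi | 227 ; Porto | 555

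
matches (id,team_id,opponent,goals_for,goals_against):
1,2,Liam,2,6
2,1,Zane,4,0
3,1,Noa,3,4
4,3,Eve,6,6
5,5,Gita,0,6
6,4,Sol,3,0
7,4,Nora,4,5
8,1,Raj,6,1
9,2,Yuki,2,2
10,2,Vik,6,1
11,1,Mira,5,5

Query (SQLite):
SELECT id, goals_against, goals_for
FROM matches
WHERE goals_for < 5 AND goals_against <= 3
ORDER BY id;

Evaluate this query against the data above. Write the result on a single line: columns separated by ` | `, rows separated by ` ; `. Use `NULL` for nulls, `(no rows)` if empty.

2 | 0 | 4 ; 6 | 0 | 3 ; 9 | 2 | 2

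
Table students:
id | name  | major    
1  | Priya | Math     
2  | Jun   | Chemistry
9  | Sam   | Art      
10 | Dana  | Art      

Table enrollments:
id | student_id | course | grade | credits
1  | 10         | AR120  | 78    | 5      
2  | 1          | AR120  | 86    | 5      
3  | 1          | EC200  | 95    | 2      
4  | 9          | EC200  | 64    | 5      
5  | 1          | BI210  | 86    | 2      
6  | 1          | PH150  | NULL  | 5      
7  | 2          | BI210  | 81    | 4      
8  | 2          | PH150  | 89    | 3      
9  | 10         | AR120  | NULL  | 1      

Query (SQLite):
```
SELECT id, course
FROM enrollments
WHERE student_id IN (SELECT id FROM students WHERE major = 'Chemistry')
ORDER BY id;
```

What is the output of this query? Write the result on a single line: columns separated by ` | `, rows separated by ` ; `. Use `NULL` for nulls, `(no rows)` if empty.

7 | BI210 ; 8 | PH150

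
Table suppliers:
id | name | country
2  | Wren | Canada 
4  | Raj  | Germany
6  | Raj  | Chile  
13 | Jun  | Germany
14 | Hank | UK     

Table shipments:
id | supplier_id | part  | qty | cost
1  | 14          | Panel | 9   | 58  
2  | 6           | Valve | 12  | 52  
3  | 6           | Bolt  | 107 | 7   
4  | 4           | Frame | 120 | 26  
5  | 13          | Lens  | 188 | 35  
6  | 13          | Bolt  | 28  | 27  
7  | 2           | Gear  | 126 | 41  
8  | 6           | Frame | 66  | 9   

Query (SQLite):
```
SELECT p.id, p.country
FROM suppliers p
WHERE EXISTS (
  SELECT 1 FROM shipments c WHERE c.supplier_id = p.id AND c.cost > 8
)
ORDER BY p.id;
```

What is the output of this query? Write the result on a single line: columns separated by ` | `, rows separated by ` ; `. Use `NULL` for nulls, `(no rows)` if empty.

For each suppliers row, check whether any shipments with matching supplier_id has cost > 8.
Keep rows where that is true.

2 | Canada ; 4 | Germany ; 6 | Chile ; 13 | Germany ; 14 | UK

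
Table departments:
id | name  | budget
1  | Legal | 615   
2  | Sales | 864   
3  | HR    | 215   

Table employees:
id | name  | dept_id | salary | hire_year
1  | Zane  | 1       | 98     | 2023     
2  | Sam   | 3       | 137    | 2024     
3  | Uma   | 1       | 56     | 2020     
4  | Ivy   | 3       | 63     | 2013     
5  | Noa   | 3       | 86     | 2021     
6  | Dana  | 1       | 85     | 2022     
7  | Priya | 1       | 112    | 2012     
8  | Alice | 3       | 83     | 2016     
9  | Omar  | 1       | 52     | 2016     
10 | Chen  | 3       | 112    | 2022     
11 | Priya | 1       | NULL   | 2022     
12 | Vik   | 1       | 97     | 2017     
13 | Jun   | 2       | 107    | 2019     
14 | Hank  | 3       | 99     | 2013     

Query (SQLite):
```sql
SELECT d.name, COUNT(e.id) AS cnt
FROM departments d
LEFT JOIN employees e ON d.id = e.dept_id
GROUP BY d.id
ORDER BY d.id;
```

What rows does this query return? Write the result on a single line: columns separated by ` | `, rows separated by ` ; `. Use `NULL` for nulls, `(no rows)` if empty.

LEFT JOIN keeps every departments row; unmatched ones get NULL for employees columns.
Group by departments.id and compute COUNT(e.id). COUNT(col) of an all-NULL group is 0.
  1: ids {1, 3, 6, 7, 9, 11, 12} → COUNT(e.id)=7
  2: ids {13} → COUNT(e.id)=1
  3: ids {2, 4, 5, 8, 10, 14} → COUNT(e.id)=6

Legal | 7 ; Sales | 1 ; HR | 6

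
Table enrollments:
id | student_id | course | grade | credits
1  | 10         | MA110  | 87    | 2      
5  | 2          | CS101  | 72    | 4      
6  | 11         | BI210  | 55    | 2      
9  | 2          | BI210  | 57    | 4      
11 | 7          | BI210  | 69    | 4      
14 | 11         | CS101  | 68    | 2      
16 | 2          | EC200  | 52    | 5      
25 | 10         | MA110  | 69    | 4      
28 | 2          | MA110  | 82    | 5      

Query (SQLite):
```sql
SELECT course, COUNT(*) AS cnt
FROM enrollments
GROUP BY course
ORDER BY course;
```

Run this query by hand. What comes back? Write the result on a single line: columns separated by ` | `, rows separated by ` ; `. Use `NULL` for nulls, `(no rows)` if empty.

Partition enrollments by course; compute COUNT(*) within each group.
  BI210: ids {6, 9, 11} → COUNT(*)=3
  CS101: ids {5, 14} → COUNT(*)=2
  EC200: ids {16} → COUNT(*)=1
  MA110: ids {1, 25, 28} → COUNT(*)=3

BI210 | 3 ; CS101 | 2 ; EC200 | 1 ; MA110 | 3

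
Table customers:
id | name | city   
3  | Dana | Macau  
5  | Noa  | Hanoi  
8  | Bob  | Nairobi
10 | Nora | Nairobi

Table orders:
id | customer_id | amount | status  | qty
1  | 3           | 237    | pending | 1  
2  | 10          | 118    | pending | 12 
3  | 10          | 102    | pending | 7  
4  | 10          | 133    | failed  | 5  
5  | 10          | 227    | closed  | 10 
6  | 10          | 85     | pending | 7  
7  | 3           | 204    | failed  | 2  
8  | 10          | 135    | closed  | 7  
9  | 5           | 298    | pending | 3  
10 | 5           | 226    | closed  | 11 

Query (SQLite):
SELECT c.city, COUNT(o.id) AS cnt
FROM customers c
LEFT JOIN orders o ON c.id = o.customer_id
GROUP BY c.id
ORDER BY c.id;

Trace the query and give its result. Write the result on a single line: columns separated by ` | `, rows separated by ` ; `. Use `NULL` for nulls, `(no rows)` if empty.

Macau | 2 ; Hanoi | 2 ; Nairobi | 0 ; Nairobi | 6

LEFT JOIN keeps every customers row; unmatched ones get NULL for orders columns.
Group by customers.id and compute COUNT(o.id). COUNT(col) of an all-NULL group is 0.
  3: ids {1, 7} → COUNT(o.id)=2
  5: ids {9, 10} → COUNT(o.id)=2
  8: ids {—} → COUNT(o.id)=0
  10: ids {2, 3, 4, 5, 6, 8} → COUNT(o.id)=6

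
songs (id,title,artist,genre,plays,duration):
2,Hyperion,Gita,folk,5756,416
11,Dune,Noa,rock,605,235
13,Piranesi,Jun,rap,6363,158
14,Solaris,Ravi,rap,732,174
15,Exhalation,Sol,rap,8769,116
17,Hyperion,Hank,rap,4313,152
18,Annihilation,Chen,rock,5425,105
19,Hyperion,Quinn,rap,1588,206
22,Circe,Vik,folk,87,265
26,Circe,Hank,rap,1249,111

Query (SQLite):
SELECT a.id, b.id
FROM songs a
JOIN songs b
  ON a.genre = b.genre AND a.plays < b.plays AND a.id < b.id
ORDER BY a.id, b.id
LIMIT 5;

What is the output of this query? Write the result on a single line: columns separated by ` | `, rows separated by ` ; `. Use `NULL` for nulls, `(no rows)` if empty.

11 | 18 ; 13 | 15 ; 14 | 15 ; 14 | 17 ; 14 | 19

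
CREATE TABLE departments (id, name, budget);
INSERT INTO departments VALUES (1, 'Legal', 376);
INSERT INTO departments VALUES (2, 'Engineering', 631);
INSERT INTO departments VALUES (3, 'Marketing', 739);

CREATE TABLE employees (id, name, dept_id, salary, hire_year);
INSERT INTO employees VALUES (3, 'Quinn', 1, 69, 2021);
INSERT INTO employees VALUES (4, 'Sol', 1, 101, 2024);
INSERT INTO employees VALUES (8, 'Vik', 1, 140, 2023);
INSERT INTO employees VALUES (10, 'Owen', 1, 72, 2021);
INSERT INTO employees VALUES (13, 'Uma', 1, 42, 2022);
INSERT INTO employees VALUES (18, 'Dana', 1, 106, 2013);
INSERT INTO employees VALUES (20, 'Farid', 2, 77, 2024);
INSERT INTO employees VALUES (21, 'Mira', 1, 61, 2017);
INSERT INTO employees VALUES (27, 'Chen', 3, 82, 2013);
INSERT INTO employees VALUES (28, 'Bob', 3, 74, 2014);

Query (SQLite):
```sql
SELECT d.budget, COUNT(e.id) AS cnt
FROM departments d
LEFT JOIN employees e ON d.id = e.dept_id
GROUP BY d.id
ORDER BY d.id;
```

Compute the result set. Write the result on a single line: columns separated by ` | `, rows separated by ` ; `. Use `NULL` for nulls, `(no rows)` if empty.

376 | 7 ; 631 | 1 ; 739 | 2

LEFT JOIN keeps every departments row; unmatched ones get NULL for employees columns.
Group by departments.id and compute COUNT(e.id). COUNT(col) of an all-NULL group is 0.
  1: ids {3, 4, 8, 10, 13, 18, 21} → COUNT(e.id)=7
  2: ids {20} → COUNT(e.id)=1
  3: ids {27, 28} → COUNT(e.id)=2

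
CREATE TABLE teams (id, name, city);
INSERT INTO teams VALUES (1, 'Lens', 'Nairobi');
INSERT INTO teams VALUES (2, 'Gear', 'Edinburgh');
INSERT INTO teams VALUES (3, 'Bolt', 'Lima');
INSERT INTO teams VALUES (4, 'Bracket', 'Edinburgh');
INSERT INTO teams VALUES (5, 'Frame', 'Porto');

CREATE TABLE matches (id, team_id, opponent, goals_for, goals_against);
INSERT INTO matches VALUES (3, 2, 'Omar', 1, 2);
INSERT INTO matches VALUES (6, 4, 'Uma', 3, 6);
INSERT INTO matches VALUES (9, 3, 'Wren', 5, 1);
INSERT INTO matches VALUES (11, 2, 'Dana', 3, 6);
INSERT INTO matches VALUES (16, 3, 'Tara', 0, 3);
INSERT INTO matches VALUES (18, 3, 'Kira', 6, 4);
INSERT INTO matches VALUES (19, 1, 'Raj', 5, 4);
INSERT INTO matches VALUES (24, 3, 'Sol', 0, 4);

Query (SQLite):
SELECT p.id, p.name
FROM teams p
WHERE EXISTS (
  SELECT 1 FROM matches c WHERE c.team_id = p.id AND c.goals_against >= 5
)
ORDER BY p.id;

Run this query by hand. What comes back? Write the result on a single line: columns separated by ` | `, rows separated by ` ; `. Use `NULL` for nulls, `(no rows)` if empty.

2 | Gear ; 4 | Bracket

For each teams row, check whether any matches with matching team_id has goals_against >= 5.
Keep rows where that is true.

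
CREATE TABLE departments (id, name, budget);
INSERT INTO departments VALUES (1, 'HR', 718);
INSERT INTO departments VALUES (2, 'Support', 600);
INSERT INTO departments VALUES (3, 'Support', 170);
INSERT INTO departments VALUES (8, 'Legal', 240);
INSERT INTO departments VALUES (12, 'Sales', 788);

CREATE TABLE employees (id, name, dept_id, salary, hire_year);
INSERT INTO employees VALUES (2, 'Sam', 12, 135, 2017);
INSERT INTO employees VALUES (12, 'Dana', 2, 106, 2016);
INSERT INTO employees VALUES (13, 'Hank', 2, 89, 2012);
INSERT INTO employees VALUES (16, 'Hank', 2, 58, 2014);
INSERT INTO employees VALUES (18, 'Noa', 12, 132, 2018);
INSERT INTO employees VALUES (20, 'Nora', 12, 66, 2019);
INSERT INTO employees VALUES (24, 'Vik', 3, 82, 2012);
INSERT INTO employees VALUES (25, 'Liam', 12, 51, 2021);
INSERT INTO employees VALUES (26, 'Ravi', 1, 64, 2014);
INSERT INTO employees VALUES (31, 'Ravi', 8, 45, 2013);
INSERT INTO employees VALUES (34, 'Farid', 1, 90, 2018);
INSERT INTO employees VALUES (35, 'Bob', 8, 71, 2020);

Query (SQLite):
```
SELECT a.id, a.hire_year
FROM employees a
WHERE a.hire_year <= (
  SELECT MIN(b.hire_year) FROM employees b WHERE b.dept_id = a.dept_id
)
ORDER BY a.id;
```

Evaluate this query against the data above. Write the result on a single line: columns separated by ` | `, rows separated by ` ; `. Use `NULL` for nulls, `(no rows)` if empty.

For each employees row a, compute MIN(hire_year) over rows sharing a.dept_id.
Keep row a if a.hire_year <= that per-group MIN.
  dept_id=1: MIN(hire_year) = 2014
  dept_id=2: MIN(hire_year) = 2012
  dept_id=3: MIN(hire_year) = 2012
  dept_id=8: MIN(hire_year) = 2013
  dept_id=12: MIN(hire_year) = 2017

2 | 2017 ; 13 | 2012 ; 24 | 2012 ; 26 | 2014 ; 31 | 2013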